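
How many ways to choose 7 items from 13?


C(13,7) = 13!/(7! × 6!)
= 6227020800/(5040 × 720)
= 1716

C(13,7) = 1716


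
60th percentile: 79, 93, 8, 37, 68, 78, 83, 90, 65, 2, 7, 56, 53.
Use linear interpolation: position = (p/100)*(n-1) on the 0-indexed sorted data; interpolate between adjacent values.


Sorted: 2, 7, 8, 37, 53, 56, 65, 68, 78, 79, 83, 90, 93
n = 13
Index = 60/100 * 12 = 7.2000
Lower = data[7] = 68, Upper = data[8] = 78
P60 = 68 + 0.2000*(10) = 70.0000

P60 = 70.0000


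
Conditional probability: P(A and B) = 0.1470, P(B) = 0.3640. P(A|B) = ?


P(A|B) = 0.1470/0.3640 = 0.4038

P(A|B) = 0.4038


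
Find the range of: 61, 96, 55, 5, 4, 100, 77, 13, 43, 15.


Max = 100, Min = 4
Range = 100 - 4 = 96

Range = 96


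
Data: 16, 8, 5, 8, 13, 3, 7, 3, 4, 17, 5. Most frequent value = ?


Frequencies: 3:2, 4:1, 5:2, 7:1, 8:2, 13:1, 16:1, 17:1
Max frequency = 2
Mode = 3, 5, 8

Mode = 3, 5, 8


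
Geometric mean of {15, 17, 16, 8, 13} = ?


Product = 15 × 17 × 16 × 8 × 13 = 424320
GM = 424320^(1/5) = 13.3518

GM = 13.3518


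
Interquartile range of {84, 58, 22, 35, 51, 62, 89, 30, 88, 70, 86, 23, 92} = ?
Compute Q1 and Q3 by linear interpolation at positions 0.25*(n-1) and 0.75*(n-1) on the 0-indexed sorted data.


Sorted: 22, 23, 30, 35, 51, 58, 62, 70, 84, 86, 88, 89, 92
Q1 (25th %ile) = 35.0000
Q3 (75th %ile) = 86.0000
IQR = 86.0000 - 35.0000 = 51.0000

IQR = 51.0000


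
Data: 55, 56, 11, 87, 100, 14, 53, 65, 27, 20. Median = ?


Sorted: 11, 14, 20, 27, 53, 55, 56, 65, 87, 100
n = 10 (even)
Middle values: 53 and 55
Median = (53+55)/2 = 54.0000

Median = 54.0000


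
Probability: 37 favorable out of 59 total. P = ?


P = 37/59 = 0.6271

P = 0.6271


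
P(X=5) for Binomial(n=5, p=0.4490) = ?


C(5,5) = 1
p^5 = 0.018249
(1-p)^0 = 1.000000
P = 1 * 0.018249 * 1.000000 = 0.0182

P(X=5) = 0.0182


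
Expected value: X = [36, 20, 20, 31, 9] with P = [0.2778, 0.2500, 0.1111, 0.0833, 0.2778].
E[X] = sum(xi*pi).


E[X] = 36*0.2778 + 20*0.2500 + 20*0.1111 + 31*0.0833 + 9*0.2778
= 10.0008 + 5.0000 + 2.2220 + 2.5823 + 2.5002
= 22.3053

E[X] = 22.3053


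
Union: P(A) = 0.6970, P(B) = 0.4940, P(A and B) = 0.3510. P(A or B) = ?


P(A∪B) = 0.6970 + 0.4940 - 0.3510
= 1.1910 - 0.3510
= 0.8400

P(A∪B) = 0.8400


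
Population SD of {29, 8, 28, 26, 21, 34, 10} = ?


Mean = 22.2857
Variance = 83.6327
SD = sqrt(83.6327) = 9.1451

SD = 9.1451


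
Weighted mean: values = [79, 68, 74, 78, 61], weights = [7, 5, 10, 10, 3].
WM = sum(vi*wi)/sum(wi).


Numerator = 79*7 + 68*5 + 74*10 + 78*10 + 61*3 = 2596
Denominator = 7 + 5 + 10 + 10 + 3 = 35
WM = 2596/35 = 74.1714

WM = 74.1714


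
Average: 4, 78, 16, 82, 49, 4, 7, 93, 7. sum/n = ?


Sum = 4 + 78 + 16 + 82 + 49 + 4 + 7 + 93 + 7 = 340
n = 9
Mean = 340/9 = 37.7778

Mean = 37.7778


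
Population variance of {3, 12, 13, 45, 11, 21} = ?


Mean = 17.5000
Squared deviations: 210.2500, 30.2500, 20.2500, 756.2500, 42.2500, 12.2500
Sum = 1071.5000
Variance = 1071.5000/6 = 178.5833

Variance = 178.5833


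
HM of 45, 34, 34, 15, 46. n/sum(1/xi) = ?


Sum of reciprocals = 1/45 + 1/34 + 1/34 + 1/15 + 1/46 = 0.169452
HM = 5/0.169452 = 29.5070

HM = 29.5070


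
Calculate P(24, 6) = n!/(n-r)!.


P(24,6) = 24!/18!
= 620448401733239439360000/6402373705728000
= 96909120

P(24,6) = 96909120


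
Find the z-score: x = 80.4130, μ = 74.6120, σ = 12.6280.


z = (80.4130 - 74.6120)/12.6280
= 5.8010/12.6280
= 0.4594

z = 0.4594


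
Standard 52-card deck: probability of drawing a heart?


13 hearts in 52 cards
P = 13/52 = 0.2500

P = 0.2500


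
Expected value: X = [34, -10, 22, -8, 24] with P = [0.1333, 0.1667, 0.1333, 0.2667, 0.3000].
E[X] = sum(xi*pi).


E[X] = 34*0.1333 - 10*0.1667 + 22*0.1333 - 8*0.2667 + 24*0.3000
= 4.5322 - 1.6670 + 2.9326 - 2.1336 + 7.2000
= 10.8642

E[X] = 10.8642


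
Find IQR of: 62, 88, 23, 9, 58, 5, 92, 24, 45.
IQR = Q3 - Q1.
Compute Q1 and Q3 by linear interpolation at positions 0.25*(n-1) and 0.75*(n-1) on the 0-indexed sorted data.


Sorted: 5, 9, 23, 24, 45, 58, 62, 88, 92
Q1 (25th %ile) = 23.0000
Q3 (75th %ile) = 62.0000
IQR = 62.0000 - 23.0000 = 39.0000

IQR = 39.0000


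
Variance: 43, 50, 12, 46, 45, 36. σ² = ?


Mean = 38.6667
Squared deviations: 18.7778, 128.4444, 711.1111, 53.7778, 40.1111, 7.1111
Sum = 959.3333
Variance = 959.3333/6 = 159.8889

Variance = 159.8889


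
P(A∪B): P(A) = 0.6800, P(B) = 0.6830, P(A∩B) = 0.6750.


P(A∪B) = 0.6800 + 0.6830 - 0.6750
= 1.3630 - 0.6750
= 0.6880

P(A∪B) = 0.6880


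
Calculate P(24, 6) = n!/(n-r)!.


P(24,6) = 24!/18!
= 620448401733239439360000/6402373705728000
= 96909120

P(24,6) = 96909120


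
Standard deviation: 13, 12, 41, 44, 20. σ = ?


Mean = 26.0000
Variance = 190.0000
SD = sqrt(190.0000) = 13.7840

SD = 13.7840


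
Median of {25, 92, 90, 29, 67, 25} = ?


Sorted: 25, 25, 29, 67, 90, 92
n = 6 (even)
Middle values: 29 and 67
Median = (29+67)/2 = 48.0000

Median = 48.0000


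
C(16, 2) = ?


C(16,2) = 16!/(2! × 14!)
= 20922789888000/(2 × 87178291200)
= 120

C(16,2) = 120


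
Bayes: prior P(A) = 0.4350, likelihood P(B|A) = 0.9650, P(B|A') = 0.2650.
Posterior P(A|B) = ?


P(B) = P(B|A)*P(A) + P(B|A')*P(A')
= 0.9650*0.4350 + 0.2650*0.5650
= 0.419775 + 0.149725 = 0.569500
P(A|B) = 0.419775/0.569500 = 0.7371

P(A|B) = 0.7371


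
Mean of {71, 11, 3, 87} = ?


Sum = 71 + 11 + 3 + 87 = 172
n = 4
Mean = 172/4 = 43.0000

Mean = 43.0000


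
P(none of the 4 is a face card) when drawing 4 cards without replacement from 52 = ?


P(no face cards) = (40/52) × (39/51) × (38/50) × (37/49)
= 0.3376

P = 0.3376


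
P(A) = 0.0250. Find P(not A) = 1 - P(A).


P(not A) = 1 - 0.0250 = 0.9750

P(not A) = 0.9750


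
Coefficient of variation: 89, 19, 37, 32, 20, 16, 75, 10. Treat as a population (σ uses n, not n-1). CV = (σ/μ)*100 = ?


Mean = 37.2500
SD = 27.2844
CV = (27.2844/37.2500)*100 = 73.2467%

CV = 73.2467%


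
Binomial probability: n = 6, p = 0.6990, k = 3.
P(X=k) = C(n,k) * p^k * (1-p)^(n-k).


C(6,3) = 20
p^3 = 0.341532
(1-p)^3 = 0.027271
P = 20 * 0.341532 * 0.027271 = 0.1863

P(X=3) = 0.1863


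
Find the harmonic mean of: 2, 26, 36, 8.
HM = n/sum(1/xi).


Sum of reciprocals = 1/2 + 1/26 + 1/36 + 1/8 = 0.691239
HM = 4/0.691239 = 5.7867

HM = 5.7867


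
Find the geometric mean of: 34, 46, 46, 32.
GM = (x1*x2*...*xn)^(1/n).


Product = 34 × 46 × 46 × 32 = 2302208
GM = 2302208^(1/4) = 38.9526

GM = 38.9526


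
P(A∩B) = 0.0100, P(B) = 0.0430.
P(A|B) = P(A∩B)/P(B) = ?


P(A|B) = 0.0100/0.0430 = 0.2326

P(A|B) = 0.2326


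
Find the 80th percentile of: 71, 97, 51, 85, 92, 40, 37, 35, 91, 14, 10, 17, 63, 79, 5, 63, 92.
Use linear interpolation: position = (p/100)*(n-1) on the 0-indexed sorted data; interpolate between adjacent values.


Sorted: 5, 10, 14, 17, 35, 37, 40, 51, 63, 63, 71, 79, 85, 91, 92, 92, 97
n = 17
Index = 80/100 * 16 = 12.8000
Lower = data[12] = 85, Upper = data[13] = 91
P80 = 85 + 0.8000*(6) = 89.8000

P80 = 89.8000


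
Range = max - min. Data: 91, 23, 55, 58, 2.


Max = 91, Min = 2
Range = 91 - 2 = 89

Range = 89


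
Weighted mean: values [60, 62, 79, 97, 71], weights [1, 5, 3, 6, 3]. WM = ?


Numerator = 60*1 + 62*5 + 79*3 + 97*6 + 71*3 = 1402
Denominator = 1 + 5 + 3 + 6 + 3 = 18
WM = 1402/18 = 77.8889

WM = 77.8889


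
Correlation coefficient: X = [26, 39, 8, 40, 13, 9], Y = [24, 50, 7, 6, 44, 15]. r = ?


Mean X = 22.5000, Mean Y = 24.3333
SD X = 13.375973, SD Y = 17.172329
Cov = 48.666667
r = 48.666667/(13.375973*17.172329) = 0.2119

r = 0.2119


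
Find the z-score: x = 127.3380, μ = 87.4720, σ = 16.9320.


z = (127.3380 - 87.4720)/16.9320
= 39.8660/16.9320
= 2.3545

z = 2.3545


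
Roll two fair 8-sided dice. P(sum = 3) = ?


Total outcomes = 8×8 = 64
Favorable (sum = 3): 2
P = 2/64 = 0.0312

P = 0.0312


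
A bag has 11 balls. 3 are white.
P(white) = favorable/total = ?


P = 3/11 = 0.2727

P = 0.2727


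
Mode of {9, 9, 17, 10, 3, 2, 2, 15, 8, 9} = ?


Frequencies: 2:2, 3:1, 8:1, 9:3, 10:1, 15:1, 17:1
Max frequency = 3
Mode = 9

Mode = 9


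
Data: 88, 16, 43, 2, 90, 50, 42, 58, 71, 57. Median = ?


Sorted: 2, 16, 42, 43, 50, 57, 58, 71, 88, 90
n = 10 (even)
Middle values: 50 and 57
Median = (50+57)/2 = 53.5000

Median = 53.5000


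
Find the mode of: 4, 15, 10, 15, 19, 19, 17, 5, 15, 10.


Frequencies: 4:1, 5:1, 10:2, 15:3, 17:1, 19:2
Max frequency = 3
Mode = 15

Mode = 15


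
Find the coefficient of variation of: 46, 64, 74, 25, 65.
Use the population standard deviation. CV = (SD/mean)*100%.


Mean = 54.8000
SD = 17.4516
CV = (17.4516/54.8000)*100 = 31.8461%

CV = 31.8461%


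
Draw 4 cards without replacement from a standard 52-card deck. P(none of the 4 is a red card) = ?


P(no red cards) = (26/52) × (25/51) × (24/50) × (23/49)
= 0.0552

P = 0.0552


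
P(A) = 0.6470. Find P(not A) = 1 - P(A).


P(not A) = 1 - 0.6470 = 0.3530

P(not A) = 0.3530


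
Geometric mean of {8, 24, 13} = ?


Product = 8 × 24 × 13 = 2496
GM = 2496^(1/3) = 13.5648

GM = 13.5648


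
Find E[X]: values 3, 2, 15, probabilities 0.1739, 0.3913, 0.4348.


E[X] = 3*0.1739 + 2*0.3913 + 15*0.4348
= 0.5217 + 0.7826 + 6.5220
= 7.8263

E[X] = 7.8263


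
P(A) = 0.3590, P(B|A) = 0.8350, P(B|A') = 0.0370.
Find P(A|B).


P(B) = P(B|A)*P(A) + P(B|A')*P(A')
= 0.8350*0.3590 + 0.0370*0.6410
= 0.299765 + 0.023717 = 0.323482
P(A|B) = 0.299765/0.323482 = 0.9267

P(A|B) = 0.9267


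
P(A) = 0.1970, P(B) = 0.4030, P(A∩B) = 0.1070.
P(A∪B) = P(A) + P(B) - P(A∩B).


P(A∪B) = 0.1970 + 0.4030 - 0.1070
= 0.6000 - 0.1070
= 0.4930

P(A∪B) = 0.4930


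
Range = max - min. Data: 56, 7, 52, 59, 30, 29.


Max = 59, Min = 7
Range = 59 - 7 = 52

Range = 52


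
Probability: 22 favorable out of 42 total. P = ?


P = 22/42 = 0.5238

P = 0.5238


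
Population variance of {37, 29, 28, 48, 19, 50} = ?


Mean = 35.1667
Squared deviations: 3.3611, 38.0278, 51.3611, 164.6944, 261.3611, 220.0278
Sum = 738.8333
Variance = 738.8333/6 = 123.1389

Variance = 123.1389


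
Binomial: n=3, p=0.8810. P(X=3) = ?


C(3,3) = 1
p^3 = 0.683798
(1-p)^0 = 1.000000
P = 1 * 0.683798 * 1.000000 = 0.6838

P(X=3) = 0.6838


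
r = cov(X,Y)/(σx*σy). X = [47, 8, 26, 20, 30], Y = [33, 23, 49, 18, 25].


Mean X = 26.2000, Mean Y = 29.6000
SD X = 12.781236, SD Y = 10.836974
Cov = 48.280000
r = 48.280000/(12.781236*10.836974) = 0.3486

r = 0.3486


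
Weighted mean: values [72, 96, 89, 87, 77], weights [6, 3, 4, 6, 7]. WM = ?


Numerator = 72*6 + 96*3 + 89*4 + 87*6 + 77*7 = 2137
Denominator = 6 + 3 + 4 + 6 + 7 = 26
WM = 2137/26 = 82.1923

WM = 82.1923


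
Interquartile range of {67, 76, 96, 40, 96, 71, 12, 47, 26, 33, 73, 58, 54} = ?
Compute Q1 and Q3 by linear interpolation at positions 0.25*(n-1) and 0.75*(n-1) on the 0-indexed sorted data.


Sorted: 12, 26, 33, 40, 47, 54, 58, 67, 71, 73, 76, 96, 96
Q1 (25th %ile) = 40.0000
Q3 (75th %ile) = 73.0000
IQR = 73.0000 - 40.0000 = 33.0000

IQR = 33.0000


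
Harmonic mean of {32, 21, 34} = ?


Sum of reciprocals = 1/32 + 1/21 + 1/34 = 0.108281
HM = 3/0.108281 = 27.7057

HM = 27.7057


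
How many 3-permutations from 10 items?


P(10,3) = 10!/7!
= 3628800/5040
= 720

P(10,3) = 720


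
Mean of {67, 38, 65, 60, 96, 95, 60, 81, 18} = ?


Sum = 67 + 38 + 65 + 60 + 96 + 95 + 60 + 81 + 18 = 580
n = 9
Mean = 580/9 = 64.4444

Mean = 64.4444


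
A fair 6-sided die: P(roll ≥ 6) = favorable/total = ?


Favorable outcomes (roll ≥ 6): 1
Total outcomes = 6
P = 1/6 = 0.1667

P = 0.1667


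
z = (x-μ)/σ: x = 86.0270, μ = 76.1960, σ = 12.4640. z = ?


z = (86.0270 - 76.1960)/12.4640
= 9.8310/12.4640
= 0.7888

z = 0.7888


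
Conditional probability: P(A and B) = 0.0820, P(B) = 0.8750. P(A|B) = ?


P(A|B) = 0.0820/0.8750 = 0.0937

P(A|B) = 0.0937


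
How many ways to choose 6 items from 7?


C(7,6) = 7!/(6! × 1!)
= 5040/(720 × 1)
= 7

C(7,6) = 7


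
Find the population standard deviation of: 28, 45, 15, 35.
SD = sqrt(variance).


Mean = 30.7500
Variance = 119.1875
SD = sqrt(119.1875) = 10.9173

SD = 10.9173


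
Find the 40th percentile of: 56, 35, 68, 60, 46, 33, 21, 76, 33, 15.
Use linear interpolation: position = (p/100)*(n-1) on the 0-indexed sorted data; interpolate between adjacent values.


Sorted: 15, 21, 33, 33, 35, 46, 56, 60, 68, 76
n = 10
Index = 40/100 * 9 = 3.6000
Lower = data[3] = 33, Upper = data[4] = 35
P40 = 33 + 0.6000*(2) = 34.2000

P40 = 34.2000


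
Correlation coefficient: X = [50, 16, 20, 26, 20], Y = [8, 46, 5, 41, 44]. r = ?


Mean X = 26.4000, Mean Y = 28.8000
SD X = 12.224565, SD Y = 18.301912
Cov = -123.920000
r = -123.920000/(12.224565*18.301912) = -0.5539

r = -0.5539


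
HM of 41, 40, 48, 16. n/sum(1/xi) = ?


Sum of reciprocals = 1/41 + 1/40 + 1/48 + 1/16 = 0.132724
HM = 4/0.132724 = 30.1378

HM = 30.1378


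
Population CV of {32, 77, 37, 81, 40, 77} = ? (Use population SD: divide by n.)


Mean = 57.3333
SD = 21.1713
CV = (21.1713/57.3333)*100 = 36.9266%

CV = 36.9266%


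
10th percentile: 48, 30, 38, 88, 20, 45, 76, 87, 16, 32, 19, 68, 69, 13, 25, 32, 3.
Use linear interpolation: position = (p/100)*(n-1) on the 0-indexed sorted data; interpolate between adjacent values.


Sorted: 3, 13, 16, 19, 20, 25, 30, 32, 32, 38, 45, 48, 68, 69, 76, 87, 88
n = 17
Index = 10/100 * 16 = 1.6000
Lower = data[1] = 13, Upper = data[2] = 16
P10 = 13 + 0.6000*(3) = 14.8000

P10 = 14.8000


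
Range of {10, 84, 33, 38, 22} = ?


Max = 84, Min = 10
Range = 84 - 10 = 74

Range = 74


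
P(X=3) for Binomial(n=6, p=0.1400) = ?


C(6,3) = 20
p^3 = 0.002744
(1-p)^3 = 0.636056
P = 20 * 0.002744 * 0.636056 = 0.0349

P(X=3) = 0.0349


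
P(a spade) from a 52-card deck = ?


13 spades in 52 cards
P = 13/52 = 0.2500

P = 0.2500


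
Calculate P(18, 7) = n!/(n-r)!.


P(18,7) = 18!/11!
= 6402373705728000/39916800
= 160392960

P(18,7) = 160392960


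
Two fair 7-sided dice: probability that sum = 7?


Total outcomes = 7×7 = 49
Favorable (sum = 7): 6
P = 6/49 = 0.1224

P = 0.1224


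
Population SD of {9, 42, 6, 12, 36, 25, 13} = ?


Mean = 20.4286
Variance = 170.5306
SD = sqrt(170.5306) = 13.0587

SD = 13.0587


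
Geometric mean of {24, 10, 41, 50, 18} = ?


Product = 24 × 10 × 41 × 50 × 18 = 8856000
GM = 8856000^(1/5) = 24.5159

GM = 24.5159


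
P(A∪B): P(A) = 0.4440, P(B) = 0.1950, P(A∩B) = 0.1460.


P(A∪B) = 0.4440 + 0.1950 - 0.1460
= 0.6390 - 0.1460
= 0.4930

P(A∪B) = 0.4930


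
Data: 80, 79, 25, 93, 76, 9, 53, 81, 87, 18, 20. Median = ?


Sorted: 9, 18, 20, 25, 53, 76, 79, 80, 81, 87, 93
n = 11 (odd)
Middle value = 76

Median = 76


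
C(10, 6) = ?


C(10,6) = 10!/(6! × 4!)
= 3628800/(720 × 24)
= 210

C(10,6) = 210


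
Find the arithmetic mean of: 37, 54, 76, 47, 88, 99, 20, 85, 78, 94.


Sum = 37 + 54 + 76 + 47 + 88 + 99 + 20 + 85 + 78 + 94 = 678
n = 10
Mean = 678/10 = 67.8000

Mean = 67.8000


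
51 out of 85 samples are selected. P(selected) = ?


P = 51/85 = 0.6000

P = 0.6000


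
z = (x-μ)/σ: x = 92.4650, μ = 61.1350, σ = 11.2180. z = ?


z = (92.4650 - 61.1350)/11.2180
= 31.3300/11.2180
= 2.7928

z = 2.7928


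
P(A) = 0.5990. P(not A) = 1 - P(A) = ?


P(not A) = 1 - 0.5990 = 0.4010

P(not A) = 0.4010


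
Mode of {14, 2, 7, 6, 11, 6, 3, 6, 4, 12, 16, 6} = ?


Frequencies: 2:1, 3:1, 4:1, 6:4, 7:1, 11:1, 12:1, 14:1, 16:1
Max frequency = 4
Mode = 6

Mode = 6


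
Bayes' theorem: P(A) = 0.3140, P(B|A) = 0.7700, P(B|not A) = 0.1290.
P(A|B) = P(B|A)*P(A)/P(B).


P(B) = P(B|A)*P(A) + P(B|A')*P(A')
= 0.7700*0.3140 + 0.1290*0.6860
= 0.241780 + 0.088494 = 0.330274
P(A|B) = 0.241780/0.330274 = 0.7321

P(A|B) = 0.7321


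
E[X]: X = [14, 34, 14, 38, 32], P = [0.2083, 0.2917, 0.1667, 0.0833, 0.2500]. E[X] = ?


E[X] = 14*0.2083 + 34*0.2917 + 14*0.1667 + 38*0.0833 + 32*0.2500
= 2.9162 + 9.9178 + 2.3338 + 3.1654 + 8.0000
= 26.3332

E[X] = 26.3332


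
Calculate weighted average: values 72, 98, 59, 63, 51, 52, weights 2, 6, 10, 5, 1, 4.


Numerator = 72*2 + 98*6 + 59*10 + 63*5 + 51*1 + 52*4 = 1896
Denominator = 2 + 6 + 10 + 5 + 1 + 4 = 28
WM = 1896/28 = 67.7143

WM = 67.7143


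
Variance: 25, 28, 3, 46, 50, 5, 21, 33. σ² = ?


Mean = 26.3750
Squared deviations: 1.8906, 2.6406, 546.3906, 385.1406, 558.1406, 456.8906, 28.8906, 43.8906
Sum = 2023.8750
Variance = 2023.8750/8 = 252.9844

Variance = 252.9844


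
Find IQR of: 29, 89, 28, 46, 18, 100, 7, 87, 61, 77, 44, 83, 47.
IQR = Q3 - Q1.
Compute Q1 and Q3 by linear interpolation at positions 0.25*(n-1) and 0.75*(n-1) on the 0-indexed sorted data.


Sorted: 7, 18, 28, 29, 44, 46, 47, 61, 77, 83, 87, 89, 100
Q1 (25th %ile) = 29.0000
Q3 (75th %ile) = 83.0000
IQR = 83.0000 - 29.0000 = 54.0000

IQR = 54.0000


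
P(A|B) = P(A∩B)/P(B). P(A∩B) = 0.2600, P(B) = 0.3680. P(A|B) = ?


P(A|B) = 0.2600/0.3680 = 0.7065

P(A|B) = 0.7065


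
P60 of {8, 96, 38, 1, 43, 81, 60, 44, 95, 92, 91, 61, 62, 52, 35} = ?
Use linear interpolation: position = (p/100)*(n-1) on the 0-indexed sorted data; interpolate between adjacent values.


Sorted: 1, 8, 35, 38, 43, 44, 52, 60, 61, 62, 81, 91, 92, 95, 96
n = 15
Index = 60/100 * 14 = 8.4000
Lower = data[8] = 61, Upper = data[9] = 62
P60 = 61 + 0.4000*(1) = 61.4000

P60 = 61.4000


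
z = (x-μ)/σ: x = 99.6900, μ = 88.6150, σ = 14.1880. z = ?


z = (99.6900 - 88.6150)/14.1880
= 11.0750/14.1880
= 0.7806

z = 0.7806


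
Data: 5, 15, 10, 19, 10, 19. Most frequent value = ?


Frequencies: 5:1, 10:2, 15:1, 19:2
Max frequency = 2
Mode = 10, 19

Mode = 10, 19


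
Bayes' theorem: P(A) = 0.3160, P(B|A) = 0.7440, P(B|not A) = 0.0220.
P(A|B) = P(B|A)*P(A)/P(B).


P(B) = P(B|A)*P(A) + P(B|A')*P(A')
= 0.7440*0.3160 + 0.0220*0.6840
= 0.235104 + 0.015048 = 0.250152
P(A|B) = 0.235104/0.250152 = 0.9398

P(A|B) = 0.9398


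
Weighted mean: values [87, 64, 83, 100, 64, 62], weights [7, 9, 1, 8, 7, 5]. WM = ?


Numerator = 87*7 + 64*9 + 83*1 + 100*8 + 64*7 + 62*5 = 2826
Denominator = 7 + 9 + 1 + 8 + 7 + 5 = 37
WM = 2826/37 = 76.3784

WM = 76.3784


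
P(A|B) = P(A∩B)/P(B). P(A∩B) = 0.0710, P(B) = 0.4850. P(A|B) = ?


P(A|B) = 0.0710/0.4850 = 0.1464

P(A|B) = 0.1464


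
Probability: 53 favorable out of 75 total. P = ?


P = 53/75 = 0.7067

P = 0.7067


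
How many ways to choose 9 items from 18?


C(18,9) = 18!/(9! × 9!)
= 6402373705728000/(362880 × 362880)
= 48620

C(18,9) = 48620


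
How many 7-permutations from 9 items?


P(9,7) = 9!/2!
= 362880/2
= 181440

P(9,7) = 181440


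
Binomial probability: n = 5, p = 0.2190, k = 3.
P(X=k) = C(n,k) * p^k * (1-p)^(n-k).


C(5,3) = 10
p^3 = 0.010503
(1-p)^2 = 0.609961
P = 10 * 0.010503 * 0.609961 = 0.0641

P(X=3) = 0.0641


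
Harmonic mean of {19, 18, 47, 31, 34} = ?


Sum of reciprocals = 1/19 + 1/18 + 1/47 + 1/31 + 1/34 = 0.191134
HM = 5/0.191134 = 26.1597

HM = 26.1597


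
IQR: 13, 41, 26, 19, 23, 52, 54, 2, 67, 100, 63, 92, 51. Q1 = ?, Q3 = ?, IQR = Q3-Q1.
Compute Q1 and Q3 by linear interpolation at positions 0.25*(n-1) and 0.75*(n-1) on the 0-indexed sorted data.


Sorted: 2, 13, 19, 23, 26, 41, 51, 52, 54, 63, 67, 92, 100
Q1 (25th %ile) = 23.0000
Q3 (75th %ile) = 63.0000
IQR = 63.0000 - 23.0000 = 40.0000

IQR = 40.0000


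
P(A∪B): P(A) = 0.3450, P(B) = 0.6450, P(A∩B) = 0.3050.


P(A∪B) = 0.3450 + 0.6450 - 0.3050
= 0.9900 - 0.3050
= 0.6850

P(A∪B) = 0.6850


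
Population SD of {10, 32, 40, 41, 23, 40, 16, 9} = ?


Mean = 26.3750
Variance = 163.2344
SD = sqrt(163.2344) = 12.7763

SD = 12.7763


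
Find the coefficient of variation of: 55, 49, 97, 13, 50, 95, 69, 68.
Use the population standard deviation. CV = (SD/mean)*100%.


Mean = 62.0000
SD = 25.4018
CV = (25.4018/62.0000)*100 = 40.9706%

CV = 40.9706%


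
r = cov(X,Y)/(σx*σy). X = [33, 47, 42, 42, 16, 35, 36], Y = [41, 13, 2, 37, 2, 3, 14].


Mean X = 35.8571, Mean Y = 16.0000
SD X = 9.280218, SD Y = 15.306395
Cov = 32.428571
r = 32.428571/(9.280218*15.306395) = 0.2283

r = 0.2283


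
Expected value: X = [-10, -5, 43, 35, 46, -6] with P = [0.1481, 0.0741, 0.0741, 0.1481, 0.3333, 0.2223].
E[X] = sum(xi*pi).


E[X] = -10*0.1481 - 5*0.0741 + 43*0.0741 + 35*0.1481 + 46*0.3333 - 6*0.2223
= -1.4810 - 0.3705 + 3.1863 + 5.1835 + 15.3318 - 1.3338
= 20.5163

E[X] = 20.5163


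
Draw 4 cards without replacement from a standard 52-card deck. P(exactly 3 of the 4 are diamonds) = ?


Hypergeometric: P(X=3) = C(13,3)·C(39,1) / C(52,4)
= 286 × 39 / 270725
= 11154/270725 = 0.0412

P = 0.0412


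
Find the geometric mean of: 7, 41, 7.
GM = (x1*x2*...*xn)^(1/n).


Product = 7 × 41 × 7 = 2009
GM = 2009^(1/3) = 12.6181

GM = 12.6181


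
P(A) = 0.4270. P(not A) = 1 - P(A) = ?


P(not A) = 1 - 0.4270 = 0.5730

P(not A) = 0.5730


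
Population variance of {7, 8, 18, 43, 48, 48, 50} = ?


Mean = 31.7143
Squared deviations: 610.7959, 562.3673, 188.0816, 127.3673, 265.2245, 265.2245, 334.3673
Sum = 2353.4286
Variance = 2353.4286/7 = 336.2041

Variance = 336.2041


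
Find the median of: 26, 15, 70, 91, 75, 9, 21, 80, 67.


Sorted: 9, 15, 21, 26, 67, 70, 75, 80, 91
n = 9 (odd)
Middle value = 67

Median = 67


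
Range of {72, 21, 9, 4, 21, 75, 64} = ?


Max = 75, Min = 4
Range = 75 - 4 = 71

Range = 71


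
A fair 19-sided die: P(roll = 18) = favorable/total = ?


Favorable outcomes (roll = 18): 1
Total outcomes = 19
P = 1/19 = 0.0526

P = 0.0526


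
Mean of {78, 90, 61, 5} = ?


Sum = 78 + 90 + 61 + 5 = 234
n = 4
Mean = 234/4 = 58.5000

Mean = 58.5000


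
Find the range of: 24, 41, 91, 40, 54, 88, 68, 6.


Max = 91, Min = 6
Range = 91 - 6 = 85

Range = 85


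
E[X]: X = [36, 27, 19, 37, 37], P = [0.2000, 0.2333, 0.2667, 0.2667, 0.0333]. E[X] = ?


E[X] = 36*0.2000 + 27*0.2333 + 19*0.2667 + 37*0.2667 + 37*0.0333
= 7.2000 + 6.2991 + 5.0673 + 9.8679 + 1.2321
= 29.6664

E[X] = 29.6664


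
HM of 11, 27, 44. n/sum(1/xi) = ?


Sum of reciprocals = 1/11 + 1/27 + 1/44 = 0.150673
HM = 3/0.150673 = 19.9106

HM = 19.9106


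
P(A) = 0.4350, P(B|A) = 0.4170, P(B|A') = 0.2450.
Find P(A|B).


P(B) = P(B|A)*P(A) + P(B|A')*P(A')
= 0.4170*0.4350 + 0.2450*0.5650
= 0.181395 + 0.138425 = 0.319820
P(A|B) = 0.181395/0.319820 = 0.5672

P(A|B) = 0.5672


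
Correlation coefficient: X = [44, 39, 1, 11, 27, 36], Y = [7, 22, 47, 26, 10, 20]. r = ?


Mean X = 26.3333, Mean Y = 22.0000
SD X = 15.509853, SD Y = 13.000000
Cov = -164.500000
r = -164.500000/(15.509853*13.000000) = -0.8159

r = -0.8159


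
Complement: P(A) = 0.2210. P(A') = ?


P(not A) = 1 - 0.2210 = 0.7790

P(not A) = 0.7790


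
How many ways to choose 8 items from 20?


C(20,8) = 20!/(8! × 12!)
= 2432902008176640000/(40320 × 479001600)
= 125970

C(20,8) = 125970


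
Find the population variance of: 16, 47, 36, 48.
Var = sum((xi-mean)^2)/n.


Mean = 36.7500
Squared deviations: 430.5625, 105.0625, 0.5625, 126.5625
Sum = 662.7500
Variance = 662.7500/4 = 165.6875

Variance = 165.6875


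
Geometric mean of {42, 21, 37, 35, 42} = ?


Product = 42 × 21 × 37 × 35 × 42 = 47971980
GM = 47971980^(1/5) = 34.3714

GM = 34.3714


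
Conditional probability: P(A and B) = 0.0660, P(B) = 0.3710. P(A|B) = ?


P(A|B) = 0.0660/0.3710 = 0.1779

P(A|B) = 0.1779


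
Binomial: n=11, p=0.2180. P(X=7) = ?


C(11,7) = 330
p^7 = 2.339890e-05
(1-p)^4 = 0.373962
P = 330 * 2.339890e-05 * 0.373962 = 0.0029

P(X=7) = 0.0029


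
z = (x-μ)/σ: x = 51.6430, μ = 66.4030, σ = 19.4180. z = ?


z = (51.6430 - 66.4030)/19.4180
= -14.7600/19.4180
= -0.7601

z = -0.7601


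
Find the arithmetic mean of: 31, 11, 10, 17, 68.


Sum = 31 + 11 + 10 + 17 + 68 = 137
n = 5
Mean = 137/5 = 27.4000

Mean = 27.4000


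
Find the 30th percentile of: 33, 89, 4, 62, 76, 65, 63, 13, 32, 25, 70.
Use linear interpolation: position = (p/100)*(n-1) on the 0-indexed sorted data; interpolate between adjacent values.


Sorted: 4, 13, 25, 32, 33, 62, 63, 65, 70, 76, 89
n = 11
Index = 30/100 * 10 = 3.0000
Lower = data[3] = 32, Upper = data[4] = 33
P30 = 32 + 0*(1) = 32.0000

P30 = 32.0000


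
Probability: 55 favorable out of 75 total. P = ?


P = 55/75 = 0.7333

P = 0.7333


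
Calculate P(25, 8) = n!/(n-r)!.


P(25,8) = 25!/17!
= 15511210043330985984000000/355687428096000
= 43609104000

P(25,8) = 43609104000


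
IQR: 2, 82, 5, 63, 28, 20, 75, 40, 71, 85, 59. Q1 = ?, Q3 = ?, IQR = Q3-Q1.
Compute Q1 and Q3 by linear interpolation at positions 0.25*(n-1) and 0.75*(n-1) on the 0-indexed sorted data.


Sorted: 2, 5, 20, 28, 40, 59, 63, 71, 75, 82, 85
Q1 (25th %ile) = 24.0000
Q3 (75th %ile) = 73.0000
IQR = 73.0000 - 24.0000 = 49.0000

IQR = 49.0000


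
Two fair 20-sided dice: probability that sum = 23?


Total outcomes = 20×20 = 400
Favorable (sum = 23): 18
P = 18/400 = 0.0450

P = 0.0450


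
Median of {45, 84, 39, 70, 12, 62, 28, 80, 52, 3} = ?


Sorted: 3, 12, 28, 39, 45, 52, 62, 70, 80, 84
n = 10 (even)
Middle values: 45 and 52
Median = (45+52)/2 = 48.5000

Median = 48.5000


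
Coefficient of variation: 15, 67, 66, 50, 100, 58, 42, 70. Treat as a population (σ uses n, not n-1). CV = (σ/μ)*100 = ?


Mean = 58.5000
SD = 22.9674
CV = (22.9674/58.5000)*100 = 39.2605%

CV = 39.2605%


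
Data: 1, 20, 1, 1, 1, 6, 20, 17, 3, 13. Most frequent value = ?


Frequencies: 1:4, 3:1, 6:1, 13:1, 17:1, 20:2
Max frequency = 4
Mode = 1

Mode = 1


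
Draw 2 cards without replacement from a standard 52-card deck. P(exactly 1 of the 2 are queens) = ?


Hypergeometric: P(X=1) = C(4,1)·C(48,1) / C(52,2)
= 4 × 48 / 1326
= 192/1326 = 0.1448

P = 0.1448


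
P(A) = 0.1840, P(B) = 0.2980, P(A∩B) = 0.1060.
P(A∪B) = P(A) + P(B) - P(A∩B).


P(A∪B) = 0.1840 + 0.2980 - 0.1060
= 0.4820 - 0.1060
= 0.3760

P(A∪B) = 0.3760


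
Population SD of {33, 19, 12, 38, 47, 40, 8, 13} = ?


Mean = 26.2500
Variance = 195.9375
SD = sqrt(195.9375) = 13.9978

SD = 13.9978


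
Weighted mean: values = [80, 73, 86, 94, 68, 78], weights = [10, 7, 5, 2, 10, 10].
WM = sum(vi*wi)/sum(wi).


Numerator = 80*10 + 73*7 + 86*5 + 94*2 + 68*10 + 78*10 = 3389
Denominator = 10 + 7 + 5 + 2 + 10 + 10 = 44
WM = 3389/44 = 77.0227

WM = 77.0227


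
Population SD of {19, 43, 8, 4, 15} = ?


Mean = 17.8000
Variance = 186.1600
SD = sqrt(186.1600) = 13.6440

SD = 13.6440


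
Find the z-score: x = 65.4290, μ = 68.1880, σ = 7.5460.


z = (65.4290 - 68.1880)/7.5460
= -2.7590/7.5460
= -0.3656

z = -0.3656


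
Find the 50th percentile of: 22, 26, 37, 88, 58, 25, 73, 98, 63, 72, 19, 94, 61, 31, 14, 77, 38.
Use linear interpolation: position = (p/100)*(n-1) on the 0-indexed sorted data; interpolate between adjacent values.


Sorted: 14, 19, 22, 25, 26, 31, 37, 38, 58, 61, 63, 72, 73, 77, 88, 94, 98
n = 17
Index = 50/100 * 16 = 8.0000
Lower = data[8] = 58, Upper = data[9] = 61
P50 = 58 + 0*(3) = 58.0000

P50 = 58.0000


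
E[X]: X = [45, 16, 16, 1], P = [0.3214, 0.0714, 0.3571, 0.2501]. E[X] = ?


E[X] = 45*0.3214 + 16*0.0714 + 16*0.3571 + 1*0.2501
= 14.4630 + 1.1424 + 5.7136 + 0.2501
= 21.5691

E[X] = 21.5691


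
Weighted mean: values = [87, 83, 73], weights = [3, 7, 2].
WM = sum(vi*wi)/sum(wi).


Numerator = 87*3 + 83*7 + 73*2 = 988
Denominator = 3 + 7 + 2 = 12
WM = 988/12 = 82.3333

WM = 82.3333


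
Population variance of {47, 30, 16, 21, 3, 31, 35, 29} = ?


Mean = 26.5000
Squared deviations: 420.2500, 12.2500, 110.2500, 30.2500, 552.2500, 20.2500, 72.2500, 6.2500
Sum = 1224.0000
Variance = 1224.0000/8 = 153.0000

Variance = 153.0000


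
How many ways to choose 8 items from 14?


C(14,8) = 14!/(8! × 6!)
= 87178291200/(40320 × 720)
= 3003

C(14,8) = 3003


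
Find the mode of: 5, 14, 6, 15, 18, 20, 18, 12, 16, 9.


Frequencies: 5:1, 6:1, 9:1, 12:1, 14:1, 15:1, 16:1, 18:2, 20:1
Max frequency = 2
Mode = 18

Mode = 18


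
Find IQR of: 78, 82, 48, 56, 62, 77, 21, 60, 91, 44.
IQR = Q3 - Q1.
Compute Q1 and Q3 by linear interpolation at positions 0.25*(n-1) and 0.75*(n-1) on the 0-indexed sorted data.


Sorted: 21, 44, 48, 56, 60, 62, 77, 78, 82, 91
Q1 (25th %ile) = 50.0000
Q3 (75th %ile) = 77.7500
IQR = 77.7500 - 50.0000 = 27.7500

IQR = 27.7500


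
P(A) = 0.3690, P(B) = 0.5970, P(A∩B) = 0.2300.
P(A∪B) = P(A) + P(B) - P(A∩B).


P(A∪B) = 0.3690 + 0.5970 - 0.2300
= 0.9660 - 0.2300
= 0.7360

P(A∪B) = 0.7360


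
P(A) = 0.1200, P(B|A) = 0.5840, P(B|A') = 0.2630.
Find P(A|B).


P(B) = P(B|A)*P(A) + P(B|A')*P(A')
= 0.5840*0.1200 + 0.2630*0.8800
= 0.070080 + 0.231440 = 0.301520
P(A|B) = 0.070080/0.301520 = 0.2324

P(A|B) = 0.2324


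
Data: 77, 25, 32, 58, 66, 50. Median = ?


Sorted: 25, 32, 50, 58, 66, 77
n = 6 (even)
Middle values: 50 and 58
Median = (50+58)/2 = 54.0000

Median = 54.0000


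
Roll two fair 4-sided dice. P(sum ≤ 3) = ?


Total outcomes = 4×4 = 16
Favorable (sum ≤ 3): 3
P = 3/16 = 0.1875

P = 0.1875


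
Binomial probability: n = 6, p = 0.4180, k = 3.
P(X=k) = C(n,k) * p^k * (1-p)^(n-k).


C(6,3) = 20
p^3 = 0.073035
(1-p)^3 = 0.197137
P = 20 * 0.073035 * 0.197137 = 0.2880

P(X=3) = 0.2880


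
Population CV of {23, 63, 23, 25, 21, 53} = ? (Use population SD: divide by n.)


Mean = 34.6667
SD = 16.7895
CV = (16.7895/34.6667)*100 = 48.4314%

CV = 48.4314%


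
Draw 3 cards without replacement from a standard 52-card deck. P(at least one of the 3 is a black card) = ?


P(at least one) = 1 - P(none)
P(none) = (26/52) × (25/51) × (24/50) = 0.117647
P(at least one) = 1 - 0.117647 = 0.8824

P = 0.8824


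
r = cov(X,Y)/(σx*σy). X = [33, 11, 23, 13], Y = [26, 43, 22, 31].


Mean X = 20.0000, Mean Y = 30.5000
SD X = 8.774964, SD Y = 7.889867
Cov = -50.000000
r = -50.000000/(8.774964*7.889867) = -0.7222

r = -0.7222


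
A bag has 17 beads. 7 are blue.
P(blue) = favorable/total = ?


P = 7/17 = 0.4118

P = 0.4118


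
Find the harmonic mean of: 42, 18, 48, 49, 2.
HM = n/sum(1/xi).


Sum of reciprocals = 1/42 + 1/18 + 1/48 + 1/49 + 1/2 = 0.620607
HM = 5/0.620607 = 8.0566

HM = 8.0566


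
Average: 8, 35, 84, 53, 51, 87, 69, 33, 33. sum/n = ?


Sum = 8 + 35 + 84 + 53 + 51 + 87 + 69 + 33 + 33 = 453
n = 9
Mean = 453/9 = 50.3333

Mean = 50.3333


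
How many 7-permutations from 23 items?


P(23,7) = 23!/16!
= 25852016738884976640000/20922789888000
= 1235591280

P(23,7) = 1235591280


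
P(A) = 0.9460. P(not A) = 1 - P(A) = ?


P(not A) = 1 - 0.9460 = 0.0540

P(not A) = 0.0540


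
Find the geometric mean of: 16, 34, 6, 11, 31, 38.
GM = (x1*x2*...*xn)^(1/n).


Product = 16 × 34 × 6 × 11 × 31 × 38 = 42294912
GM = 42294912^(1/6) = 18.6659

GM = 18.6659


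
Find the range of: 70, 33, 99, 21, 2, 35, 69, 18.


Max = 99, Min = 2
Range = 99 - 2 = 97

Range = 97


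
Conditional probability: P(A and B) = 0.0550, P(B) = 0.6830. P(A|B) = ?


P(A|B) = 0.0550/0.6830 = 0.0805

P(A|B) = 0.0805


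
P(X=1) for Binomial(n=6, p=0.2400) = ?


C(6,1) = 6
p^1 = 0.240000
(1-p)^5 = 0.253553
P = 6 * 0.240000 * 0.253553 = 0.3651

P(X=1) = 0.3651


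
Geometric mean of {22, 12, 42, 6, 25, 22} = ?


Product = 22 × 12 × 42 × 6 × 25 × 22 = 36590400
GM = 36590400^(1/6) = 18.2205

GM = 18.2205


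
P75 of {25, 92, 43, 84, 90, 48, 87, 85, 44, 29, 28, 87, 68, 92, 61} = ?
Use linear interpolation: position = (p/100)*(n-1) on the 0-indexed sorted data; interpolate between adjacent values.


Sorted: 25, 28, 29, 43, 44, 48, 61, 68, 84, 85, 87, 87, 90, 92, 92
n = 15
Index = 75/100 * 14 = 10.5000
Lower = data[10] = 87, Upper = data[11] = 87
P75 = 87 + 0.5000*(0) = 87.0000

P75 = 87.0000


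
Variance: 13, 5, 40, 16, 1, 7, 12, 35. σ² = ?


Mean = 16.1250
Squared deviations: 9.7656, 123.7656, 570.0156, 0.0156, 228.7656, 83.2656, 17.0156, 356.2656
Sum = 1388.8750
Variance = 1388.8750/8 = 173.6094

Variance = 173.6094


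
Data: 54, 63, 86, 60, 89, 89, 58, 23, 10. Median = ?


Sorted: 10, 23, 54, 58, 60, 63, 86, 89, 89
n = 9 (odd)
Middle value = 60

Median = 60


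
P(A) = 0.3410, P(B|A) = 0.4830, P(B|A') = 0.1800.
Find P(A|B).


P(B) = P(B|A)*P(A) + P(B|A')*P(A')
= 0.4830*0.3410 + 0.1800*0.6590
= 0.164703 + 0.118620 = 0.283323
P(A|B) = 0.164703/0.283323 = 0.5813

P(A|B) = 0.5813


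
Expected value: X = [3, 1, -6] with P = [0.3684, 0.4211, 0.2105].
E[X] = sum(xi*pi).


E[X] = 3*0.3684 + 1*0.4211 - 6*0.2105
= 1.1052 + 0.4211 - 1.2630
= 0.2633

E[X] = 0.2633


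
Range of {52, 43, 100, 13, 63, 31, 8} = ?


Max = 100, Min = 8
Range = 100 - 8 = 92

Range = 92


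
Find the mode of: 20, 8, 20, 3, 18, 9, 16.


Frequencies: 3:1, 8:1, 9:1, 16:1, 18:1, 20:2
Max frequency = 2
Mode = 20

Mode = 20


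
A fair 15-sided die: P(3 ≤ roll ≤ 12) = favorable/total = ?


Favorable outcomes (3 ≤ roll ≤ 12): 10
Total outcomes = 15
P = 10/15 = 0.6667

P = 0.6667


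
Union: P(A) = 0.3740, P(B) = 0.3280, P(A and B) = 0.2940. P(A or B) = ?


P(A∪B) = 0.3740 + 0.3280 - 0.2940
= 0.7020 - 0.2940
= 0.4080

P(A∪B) = 0.4080


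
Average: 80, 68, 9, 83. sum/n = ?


Sum = 80 + 68 + 9 + 83 = 240
n = 4
Mean = 240/4 = 60.0000

Mean = 60.0000


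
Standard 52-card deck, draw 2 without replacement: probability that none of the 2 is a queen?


P(no queens) = (48/52) × (47/51)
= 0.8507

P = 0.8507


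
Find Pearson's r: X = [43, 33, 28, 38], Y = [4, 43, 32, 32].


Mean X = 35.5000, Mean Y = 27.7500
SD X = 5.590170, SD Y = 14.428704
Cov = -59.375000
r = -59.375000/(5.590170*14.428704) = -0.7361

r = -0.7361


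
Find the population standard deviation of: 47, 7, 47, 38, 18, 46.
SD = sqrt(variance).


Mean = 33.8333
Variance = 247.1389
SD = sqrt(247.1389) = 15.7207

SD = 15.7207


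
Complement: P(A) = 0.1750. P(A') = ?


P(not A) = 1 - 0.1750 = 0.8250

P(not A) = 0.8250


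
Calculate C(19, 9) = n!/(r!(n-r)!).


C(19,9) = 19!/(9! × 10!)
= 121645100408832000/(362880 × 3628800)
= 92378

C(19,9) = 92378


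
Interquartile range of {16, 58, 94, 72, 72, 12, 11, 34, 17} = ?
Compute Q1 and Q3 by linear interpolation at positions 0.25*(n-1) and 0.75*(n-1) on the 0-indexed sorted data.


Sorted: 11, 12, 16, 17, 34, 58, 72, 72, 94
Q1 (25th %ile) = 16.0000
Q3 (75th %ile) = 72.0000
IQR = 72.0000 - 16.0000 = 56.0000

IQR = 56.0000


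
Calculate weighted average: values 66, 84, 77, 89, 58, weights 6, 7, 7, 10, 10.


Numerator = 66*6 + 84*7 + 77*7 + 89*10 + 58*10 = 2993
Denominator = 6 + 7 + 7 + 10 + 10 = 40
WM = 2993/40 = 74.8250

WM = 74.8250


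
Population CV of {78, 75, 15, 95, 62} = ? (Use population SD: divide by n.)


Mean = 65.0000
SD = 27.1219
CV = (27.1219/65.0000)*100 = 41.7261%

CV = 41.7261%


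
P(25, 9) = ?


P(25,9) = 25!/16!
= 15511210043330985984000000/20922789888000
= 741354768000

P(25,9) = 741354768000


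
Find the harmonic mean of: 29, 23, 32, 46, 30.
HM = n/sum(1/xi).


Sum of reciprocals = 1/29 + 1/23 + 1/32 + 1/46 + 1/30 = 0.164283
HM = 5/0.164283 = 30.4352

HM = 30.4352


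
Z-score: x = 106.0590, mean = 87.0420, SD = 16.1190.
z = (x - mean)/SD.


z = (106.0590 - 87.0420)/16.1190
= 19.0170/16.1190
= 1.1798

z = 1.1798


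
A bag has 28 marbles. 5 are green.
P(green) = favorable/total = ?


P = 5/28 = 0.1786

P = 0.1786


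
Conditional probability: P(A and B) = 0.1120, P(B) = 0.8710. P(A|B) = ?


P(A|B) = 0.1120/0.8710 = 0.1286

P(A|B) = 0.1286


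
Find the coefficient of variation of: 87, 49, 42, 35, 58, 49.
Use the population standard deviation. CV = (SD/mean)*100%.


Mean = 53.3333
SD = 16.6199
CV = (16.6199/53.3333)*100 = 31.1624%

CV = 31.1624%


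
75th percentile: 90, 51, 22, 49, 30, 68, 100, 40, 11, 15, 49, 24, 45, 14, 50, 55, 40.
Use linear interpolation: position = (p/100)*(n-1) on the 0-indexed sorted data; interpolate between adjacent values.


Sorted: 11, 14, 15, 22, 24, 30, 40, 40, 45, 49, 49, 50, 51, 55, 68, 90, 100
n = 17
Index = 75/100 * 16 = 12.0000
Lower = data[12] = 51, Upper = data[13] = 55
P75 = 51 + 0*(4) = 51.0000

P75 = 51.0000


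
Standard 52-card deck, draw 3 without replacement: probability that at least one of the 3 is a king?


P(at least one) = 1 - P(none)
P(none) = (48/52) × (47/51) × (46/50) = 0.782624
P(at least one) = 1 - 0.782624 = 0.2174

P = 0.2174


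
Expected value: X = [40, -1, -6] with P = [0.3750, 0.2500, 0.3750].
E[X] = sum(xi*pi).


E[X] = 40*0.3750 - 1*0.2500 - 6*0.3750
= 15.0000 - 0.2500 - 2.2500
= 12.5000

E[X] = 12.5000


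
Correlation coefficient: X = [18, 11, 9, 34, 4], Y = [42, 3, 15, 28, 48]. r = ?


Mean X = 15.2000, Mean Y = 27.2000
SD X = 10.419213, SD Y = 16.654129
Cov = 0.160000
r = 0.160000/(10.419213*16.654129) = 0.0009

r = 0.0009


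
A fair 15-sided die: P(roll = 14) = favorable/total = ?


Favorable outcomes (roll = 14): 1
Total outcomes = 15
P = 1/15 = 0.0667

P = 0.0667


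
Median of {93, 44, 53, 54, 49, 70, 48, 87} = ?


Sorted: 44, 48, 49, 53, 54, 70, 87, 93
n = 8 (even)
Middle values: 53 and 54
Median = (53+54)/2 = 53.5000

Median = 53.5000


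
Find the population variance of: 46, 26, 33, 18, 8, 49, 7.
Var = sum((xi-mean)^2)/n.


Mean = 26.7143
Squared deviations: 371.9388, 0.5102, 39.5102, 75.9388, 350.2245, 496.6531, 388.6531
Sum = 1723.4286
Variance = 1723.4286/7 = 246.2041

Variance = 246.2041


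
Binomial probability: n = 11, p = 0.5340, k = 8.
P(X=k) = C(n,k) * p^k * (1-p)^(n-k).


C(11,8) = 165
p^8 = 0.006612
(1-p)^3 = 0.101195
P = 165 * 0.006612 * 0.101195 = 0.1104

P(X=8) = 0.1104


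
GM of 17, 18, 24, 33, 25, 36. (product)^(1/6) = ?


Product = 17 × 18 × 24 × 33 × 25 × 36 = 218116800
GM = 218116800^(1/6) = 24.5347

GM = 24.5347


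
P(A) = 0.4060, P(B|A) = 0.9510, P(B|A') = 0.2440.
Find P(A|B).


P(B) = P(B|A)*P(A) + P(B|A')*P(A')
= 0.9510*0.4060 + 0.2440*0.5940
= 0.386106 + 0.144936 = 0.531042
P(A|B) = 0.386106/0.531042 = 0.7271

P(A|B) = 0.7271


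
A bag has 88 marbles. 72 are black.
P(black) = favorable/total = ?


P = 72/88 = 0.8182

P = 0.8182


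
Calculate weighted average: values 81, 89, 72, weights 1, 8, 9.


Numerator = 81*1 + 89*8 + 72*9 = 1441
Denominator = 1 + 8 + 9 = 18
WM = 1441/18 = 80.0556

WM = 80.0556


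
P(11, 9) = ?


P(11,9) = 11!/2!
= 39916800/2
= 19958400

P(11,9) = 19958400


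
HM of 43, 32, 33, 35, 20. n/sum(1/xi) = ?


Sum of reciprocals = 1/43 + 1/32 + 1/33 + 1/35 + 1/20 = 0.163380
HM = 5/0.163380 = 30.6034

HM = 30.6034


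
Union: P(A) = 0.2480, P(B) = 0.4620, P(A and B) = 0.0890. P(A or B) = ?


P(A∪B) = 0.2480 + 0.4620 - 0.0890
= 0.7100 - 0.0890
= 0.6210

P(A∪B) = 0.6210


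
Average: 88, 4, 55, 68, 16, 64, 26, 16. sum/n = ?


Sum = 88 + 4 + 55 + 68 + 16 + 64 + 26 + 16 = 337
n = 8
Mean = 337/8 = 42.1250

Mean = 42.1250


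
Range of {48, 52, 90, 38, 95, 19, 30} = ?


Max = 95, Min = 19
Range = 95 - 19 = 76

Range = 76


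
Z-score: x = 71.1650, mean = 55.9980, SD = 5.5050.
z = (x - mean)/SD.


z = (71.1650 - 55.9980)/5.5050
= 15.1670/5.5050
= 2.7551

z = 2.7551


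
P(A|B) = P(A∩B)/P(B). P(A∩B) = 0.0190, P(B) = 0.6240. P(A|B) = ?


P(A|B) = 0.0190/0.6240 = 0.0304

P(A|B) = 0.0304


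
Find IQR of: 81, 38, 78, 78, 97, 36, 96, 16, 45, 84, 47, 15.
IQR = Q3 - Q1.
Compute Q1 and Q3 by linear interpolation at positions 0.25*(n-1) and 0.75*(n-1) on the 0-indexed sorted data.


Sorted: 15, 16, 36, 38, 45, 47, 78, 78, 81, 84, 96, 97
Q1 (25th %ile) = 37.5000
Q3 (75th %ile) = 81.7500
IQR = 81.7500 - 37.5000 = 44.2500

IQR = 44.2500
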